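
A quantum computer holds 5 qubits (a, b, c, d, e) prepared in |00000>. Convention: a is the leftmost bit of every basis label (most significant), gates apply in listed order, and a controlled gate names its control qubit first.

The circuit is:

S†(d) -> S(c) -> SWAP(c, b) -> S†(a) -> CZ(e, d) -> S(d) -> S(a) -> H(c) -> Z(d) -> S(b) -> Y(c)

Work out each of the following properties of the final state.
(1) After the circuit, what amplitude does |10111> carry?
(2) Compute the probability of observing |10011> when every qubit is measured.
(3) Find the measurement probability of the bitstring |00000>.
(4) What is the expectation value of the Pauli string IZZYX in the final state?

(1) |10111> carries amplitude 0 in the final state.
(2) The probability of measuring |10011> is 0.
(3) The probability of measuring |00000> is 1/2.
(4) In the final state, IZZYX has expectation 0.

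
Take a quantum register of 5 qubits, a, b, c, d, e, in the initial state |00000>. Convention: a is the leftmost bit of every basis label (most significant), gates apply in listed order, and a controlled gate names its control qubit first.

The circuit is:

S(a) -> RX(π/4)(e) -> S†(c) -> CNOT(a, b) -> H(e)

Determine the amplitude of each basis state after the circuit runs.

After the circuit, the state carries amplitude sqrt(2)*sqrt(sqrt(2) + 2)/4 - sqrt(2)*I*sqrt(2 - sqrt(2))/4 on |00000>, sqrt(2)*sqrt(sqrt(2) + 2)/4 + sqrt(2)*I*sqrt(2 - sqrt(2))/4 on |00001>, and 0 on every other basis state.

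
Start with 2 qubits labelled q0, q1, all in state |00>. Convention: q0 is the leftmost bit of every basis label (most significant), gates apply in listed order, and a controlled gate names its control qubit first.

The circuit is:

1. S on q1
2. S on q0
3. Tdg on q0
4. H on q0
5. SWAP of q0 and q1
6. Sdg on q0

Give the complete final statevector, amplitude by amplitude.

The resulting statevector has amplitude sqrt(2)/2 on |00>, sqrt(2)/2 on |01>, 0 on |10>, 0 on |11>.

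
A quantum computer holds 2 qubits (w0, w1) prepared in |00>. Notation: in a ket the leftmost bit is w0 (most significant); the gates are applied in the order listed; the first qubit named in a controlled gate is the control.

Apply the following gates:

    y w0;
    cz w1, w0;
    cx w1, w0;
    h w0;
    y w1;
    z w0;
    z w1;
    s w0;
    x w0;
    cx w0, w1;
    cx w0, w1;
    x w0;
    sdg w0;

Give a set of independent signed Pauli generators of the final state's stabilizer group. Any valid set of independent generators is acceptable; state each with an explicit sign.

One valid set of independent stabilizer generators is +XI, -IZ (any independent generating set of the same group is equally correct).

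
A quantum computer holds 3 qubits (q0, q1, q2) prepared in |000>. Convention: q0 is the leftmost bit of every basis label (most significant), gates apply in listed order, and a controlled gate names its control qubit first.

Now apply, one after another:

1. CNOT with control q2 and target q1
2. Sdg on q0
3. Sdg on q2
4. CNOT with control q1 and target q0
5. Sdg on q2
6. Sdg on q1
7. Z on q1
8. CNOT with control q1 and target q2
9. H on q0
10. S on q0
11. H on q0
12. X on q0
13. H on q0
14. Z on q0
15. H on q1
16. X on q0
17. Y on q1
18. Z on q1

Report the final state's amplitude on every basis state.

After the circuit, the state carries amplitude 1/2 on |000>, 0 on |001>, 1/2 on |010>, 0 on |011>, -I/2 on |100>, 0 on |101>, -I/2 on |110>, 0 on |111>. Key observation: gates 11-14 undo each other exactly, leaving only the rest of the circuit to track.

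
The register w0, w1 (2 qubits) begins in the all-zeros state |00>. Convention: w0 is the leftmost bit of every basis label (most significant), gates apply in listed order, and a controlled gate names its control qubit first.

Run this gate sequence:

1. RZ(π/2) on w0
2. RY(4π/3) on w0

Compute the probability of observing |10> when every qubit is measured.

Outcome |10> occurs with probability 3/4.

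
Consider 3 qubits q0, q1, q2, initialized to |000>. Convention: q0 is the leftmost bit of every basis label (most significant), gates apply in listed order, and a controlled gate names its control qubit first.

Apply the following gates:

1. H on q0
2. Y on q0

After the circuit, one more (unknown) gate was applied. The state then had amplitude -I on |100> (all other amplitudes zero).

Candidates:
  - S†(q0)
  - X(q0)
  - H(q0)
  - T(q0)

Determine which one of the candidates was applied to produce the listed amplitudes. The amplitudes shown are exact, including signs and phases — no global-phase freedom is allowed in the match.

The applied gate was H(q0).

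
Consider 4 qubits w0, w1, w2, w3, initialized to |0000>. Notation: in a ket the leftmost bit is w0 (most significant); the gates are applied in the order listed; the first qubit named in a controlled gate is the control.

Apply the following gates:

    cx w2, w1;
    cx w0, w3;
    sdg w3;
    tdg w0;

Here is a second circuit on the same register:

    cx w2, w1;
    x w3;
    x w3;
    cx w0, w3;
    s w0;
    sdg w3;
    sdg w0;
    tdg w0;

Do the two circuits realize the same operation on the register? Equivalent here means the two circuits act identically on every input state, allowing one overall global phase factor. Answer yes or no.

Yes: on every input state the two circuits agree up to one overall phase factor.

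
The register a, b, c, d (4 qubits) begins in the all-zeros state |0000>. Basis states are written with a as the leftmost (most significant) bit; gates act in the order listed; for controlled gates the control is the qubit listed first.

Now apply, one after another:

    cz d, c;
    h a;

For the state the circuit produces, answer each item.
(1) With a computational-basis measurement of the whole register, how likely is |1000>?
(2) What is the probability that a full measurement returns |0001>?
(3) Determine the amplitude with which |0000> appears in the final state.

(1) Outcome |1000> occurs with probability 1/2.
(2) A full measurement returns |0001> with probability 0.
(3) |0000> carries amplitude sqrt(2)/2 in the final state.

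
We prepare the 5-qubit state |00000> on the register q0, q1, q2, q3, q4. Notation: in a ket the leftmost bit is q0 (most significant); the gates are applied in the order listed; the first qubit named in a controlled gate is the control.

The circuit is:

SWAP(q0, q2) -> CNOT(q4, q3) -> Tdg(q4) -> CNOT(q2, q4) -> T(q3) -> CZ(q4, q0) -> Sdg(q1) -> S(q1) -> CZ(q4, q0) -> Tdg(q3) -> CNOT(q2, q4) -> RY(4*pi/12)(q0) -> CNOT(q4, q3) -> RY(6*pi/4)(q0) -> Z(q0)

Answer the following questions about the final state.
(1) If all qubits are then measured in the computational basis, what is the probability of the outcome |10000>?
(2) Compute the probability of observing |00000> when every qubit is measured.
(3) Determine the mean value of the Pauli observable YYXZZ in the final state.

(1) Outcome |10000> occurs with probability 1/2 - sqrt(3)/4. Key observation: steps 4-11 multiply out to the identity, so the circuit reduces to the remaining gates.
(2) Outcome |00000> occurs with probability sqrt(3)/4 + 1/2.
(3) The expectation value of YYXZZ is 0.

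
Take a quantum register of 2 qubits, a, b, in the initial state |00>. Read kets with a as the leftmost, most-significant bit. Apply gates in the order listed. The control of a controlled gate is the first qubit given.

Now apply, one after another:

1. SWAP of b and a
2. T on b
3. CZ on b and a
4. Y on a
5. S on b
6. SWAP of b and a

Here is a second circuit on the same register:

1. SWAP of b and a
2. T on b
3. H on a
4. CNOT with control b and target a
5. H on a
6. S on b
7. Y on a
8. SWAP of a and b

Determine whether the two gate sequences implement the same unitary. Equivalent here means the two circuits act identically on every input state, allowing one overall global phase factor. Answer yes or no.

Yes: on every input state the two circuits agree up to one overall phase factor.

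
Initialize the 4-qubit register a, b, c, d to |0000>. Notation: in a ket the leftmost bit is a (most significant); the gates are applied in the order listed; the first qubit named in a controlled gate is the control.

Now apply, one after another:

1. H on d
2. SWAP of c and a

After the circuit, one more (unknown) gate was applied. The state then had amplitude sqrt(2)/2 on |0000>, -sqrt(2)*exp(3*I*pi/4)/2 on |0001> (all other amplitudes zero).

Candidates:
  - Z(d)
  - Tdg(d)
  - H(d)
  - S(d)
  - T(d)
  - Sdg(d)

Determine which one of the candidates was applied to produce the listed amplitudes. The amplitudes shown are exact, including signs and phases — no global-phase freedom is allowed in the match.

It was Tdg(d) that produced the state shown.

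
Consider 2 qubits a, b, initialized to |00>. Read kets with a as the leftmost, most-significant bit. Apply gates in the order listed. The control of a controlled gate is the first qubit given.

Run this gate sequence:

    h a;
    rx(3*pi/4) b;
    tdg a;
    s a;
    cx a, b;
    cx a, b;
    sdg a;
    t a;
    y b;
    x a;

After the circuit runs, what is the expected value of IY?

The expectation value of IY is -sqrt(2)/2. Key observation: the block from step 3 through step 8 cancels to the identity and can be dropped.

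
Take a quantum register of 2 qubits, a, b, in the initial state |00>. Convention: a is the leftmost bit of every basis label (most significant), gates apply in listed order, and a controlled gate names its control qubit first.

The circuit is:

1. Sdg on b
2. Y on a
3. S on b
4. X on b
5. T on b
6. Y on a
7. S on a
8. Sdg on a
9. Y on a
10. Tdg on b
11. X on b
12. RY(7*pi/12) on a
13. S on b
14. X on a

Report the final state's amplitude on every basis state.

The resulting statevector has amplitude -I*sqrt(2 - sqrt(2))/4 + I*sqrt(3*sqrt(2) + 6)/4 on |00>, 0 on |01>, -I*sqrt(sqrt(2) + 2)/4 - I*sqrt(6 - 3*sqrt(2))/4 on |10>, 0 on |11>. Key observation: steps 4-11 multiply out to the identity, so the circuit reduces to the remaining gates.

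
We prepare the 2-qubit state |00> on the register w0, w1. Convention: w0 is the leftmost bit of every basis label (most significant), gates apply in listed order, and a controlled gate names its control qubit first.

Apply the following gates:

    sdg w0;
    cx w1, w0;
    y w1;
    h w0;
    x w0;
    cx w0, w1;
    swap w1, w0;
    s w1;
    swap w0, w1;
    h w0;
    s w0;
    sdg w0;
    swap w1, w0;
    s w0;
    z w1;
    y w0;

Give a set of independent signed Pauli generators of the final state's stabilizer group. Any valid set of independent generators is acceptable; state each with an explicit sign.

The final state is stabilized by the group generated by -XZ, -ZX; other independent generating sets are equally valid.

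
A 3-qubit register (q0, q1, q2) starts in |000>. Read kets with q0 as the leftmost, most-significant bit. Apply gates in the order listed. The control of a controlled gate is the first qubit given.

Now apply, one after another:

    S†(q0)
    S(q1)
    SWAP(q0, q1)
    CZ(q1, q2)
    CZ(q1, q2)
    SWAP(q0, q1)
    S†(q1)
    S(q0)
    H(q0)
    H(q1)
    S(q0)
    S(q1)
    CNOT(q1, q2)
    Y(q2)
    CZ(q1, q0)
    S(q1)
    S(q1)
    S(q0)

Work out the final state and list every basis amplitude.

After the circuit, the state carries amplitude 0 on |000>, I/2 on |001>, -1/2 on |010>, 0 on |011>, 0 on |100>, -I/2 on |101>, -1/2 on |110>, 0 on |111>. Key observation: steps 1-8 multiply out to the identity, so the circuit reduces to the remaining gates.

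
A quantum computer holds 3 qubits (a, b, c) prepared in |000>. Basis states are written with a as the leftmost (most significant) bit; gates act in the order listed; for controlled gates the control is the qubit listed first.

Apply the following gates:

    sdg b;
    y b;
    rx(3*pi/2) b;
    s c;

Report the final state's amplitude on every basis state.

The resulting statevector has amplitude sqrt(2)/2 on |000>, -sqrt(2)*I/2 on |010>, and 0 on every other basis state.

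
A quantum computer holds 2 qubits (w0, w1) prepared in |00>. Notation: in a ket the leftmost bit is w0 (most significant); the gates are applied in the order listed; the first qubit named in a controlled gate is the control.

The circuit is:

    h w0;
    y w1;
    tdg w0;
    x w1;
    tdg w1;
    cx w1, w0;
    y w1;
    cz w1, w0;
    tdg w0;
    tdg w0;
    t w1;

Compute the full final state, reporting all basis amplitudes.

The final amplitudes are 0 on |00>, -sqrt(2)*exp(I*pi/4)/2 on |01>, 0 on |10>, -sqrt(2)*I/2 on |11>.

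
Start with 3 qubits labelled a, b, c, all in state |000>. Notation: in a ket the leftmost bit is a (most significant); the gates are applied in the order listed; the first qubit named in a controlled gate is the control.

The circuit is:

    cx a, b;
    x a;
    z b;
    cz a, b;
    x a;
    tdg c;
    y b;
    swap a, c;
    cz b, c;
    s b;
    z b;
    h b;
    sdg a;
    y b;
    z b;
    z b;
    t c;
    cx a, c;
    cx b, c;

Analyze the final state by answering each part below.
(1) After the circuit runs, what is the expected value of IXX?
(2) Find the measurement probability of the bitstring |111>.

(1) The expectation value of IXX is 1.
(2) Outcome |111> occurs with probability 0.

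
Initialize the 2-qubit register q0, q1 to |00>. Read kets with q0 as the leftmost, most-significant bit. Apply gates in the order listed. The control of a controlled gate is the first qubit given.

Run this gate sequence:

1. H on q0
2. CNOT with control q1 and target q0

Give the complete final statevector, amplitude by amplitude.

The final amplitudes are sqrt(2)/2 on |00>, 0 on |01>, sqrt(2)/2 on |10>, 0 on |11>.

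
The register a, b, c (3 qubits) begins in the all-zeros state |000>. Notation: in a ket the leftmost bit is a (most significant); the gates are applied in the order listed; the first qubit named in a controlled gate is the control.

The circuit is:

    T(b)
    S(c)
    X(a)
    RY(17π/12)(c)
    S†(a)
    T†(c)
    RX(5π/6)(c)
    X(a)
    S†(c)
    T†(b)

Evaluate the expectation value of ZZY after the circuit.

The expectation value of ZZY is 1/4 + sqrt(3)/4.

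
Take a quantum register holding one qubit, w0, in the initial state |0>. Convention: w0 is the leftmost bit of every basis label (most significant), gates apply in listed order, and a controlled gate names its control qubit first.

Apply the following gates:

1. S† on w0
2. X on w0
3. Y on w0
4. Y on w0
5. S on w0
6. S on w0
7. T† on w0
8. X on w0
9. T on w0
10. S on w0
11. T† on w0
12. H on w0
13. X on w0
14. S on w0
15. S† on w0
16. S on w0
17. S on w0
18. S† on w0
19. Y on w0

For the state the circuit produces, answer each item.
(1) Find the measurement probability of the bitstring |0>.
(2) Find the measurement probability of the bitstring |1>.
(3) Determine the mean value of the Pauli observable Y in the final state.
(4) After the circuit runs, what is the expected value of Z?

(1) A full measurement returns |0> with probability 1/2.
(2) A full measurement returns |1> with probability 1/2.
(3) The observable Y averages to 1.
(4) The observable Z averages to 0.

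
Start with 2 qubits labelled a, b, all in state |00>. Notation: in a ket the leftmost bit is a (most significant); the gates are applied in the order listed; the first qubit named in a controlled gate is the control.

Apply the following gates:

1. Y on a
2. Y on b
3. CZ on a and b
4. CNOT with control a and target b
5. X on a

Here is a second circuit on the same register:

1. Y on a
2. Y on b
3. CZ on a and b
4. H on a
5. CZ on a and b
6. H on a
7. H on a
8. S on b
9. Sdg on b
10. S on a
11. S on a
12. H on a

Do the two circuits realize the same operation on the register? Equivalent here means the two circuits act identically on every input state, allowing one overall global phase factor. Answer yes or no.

No — the two circuits implement different unitaries, even allowing a global phase.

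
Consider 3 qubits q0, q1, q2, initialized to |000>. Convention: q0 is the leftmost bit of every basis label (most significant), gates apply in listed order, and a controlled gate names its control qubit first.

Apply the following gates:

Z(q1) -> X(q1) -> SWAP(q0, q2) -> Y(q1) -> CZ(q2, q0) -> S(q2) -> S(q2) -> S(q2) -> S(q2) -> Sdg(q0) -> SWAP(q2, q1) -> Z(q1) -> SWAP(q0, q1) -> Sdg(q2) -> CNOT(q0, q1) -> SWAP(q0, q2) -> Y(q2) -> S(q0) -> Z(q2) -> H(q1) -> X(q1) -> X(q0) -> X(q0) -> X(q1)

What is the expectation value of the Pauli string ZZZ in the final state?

The observable ZZZ averages to 0. Key observation: steps 6-9 multiply out to the identity, so the circuit reduces to the remaining gates.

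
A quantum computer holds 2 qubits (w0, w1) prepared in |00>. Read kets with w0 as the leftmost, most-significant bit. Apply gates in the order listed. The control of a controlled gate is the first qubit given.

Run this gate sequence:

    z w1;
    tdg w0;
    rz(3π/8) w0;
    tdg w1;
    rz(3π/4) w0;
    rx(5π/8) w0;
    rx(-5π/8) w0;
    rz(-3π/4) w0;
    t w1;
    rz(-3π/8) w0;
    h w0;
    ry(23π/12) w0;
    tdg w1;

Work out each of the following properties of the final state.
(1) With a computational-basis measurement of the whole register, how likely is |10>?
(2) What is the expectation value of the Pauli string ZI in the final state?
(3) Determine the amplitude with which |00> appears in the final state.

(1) A full measurement returns |10> with probability -sqrt(6)*sin(5*pi/16)**4/8 - sqrt(6)*sin(5*pi/16)**2*cos(5*pi/16)**2/4 - sqrt(6)*cos(5*pi/16)**4/8 + sqrt(1/2 - sqrt(2)/4)*sqrt(sqrt(2)/4 + 1/2)*cos(5*pi/16)**4/2 + cos(5*pi/16)**4/2 + sqrt(1/2 - sqrt(2)/4)*sqrt(sqrt(2)/4 + 1/2)*sin(5*pi/16)**2*cos(5*pi/16)**2 + sqrt(1/2 - sqrt(2)/4)*sqrt(sqrt(2)/4 + 1/2)*sin(5*pi/16)**4/2 + sin(5*pi/16)**2*cos(5*pi/16)**2 + sin(5*pi/16)**4/2. Key observation: steps 3-10 multiply out to the identity, so the circuit reduces to the remaining gates.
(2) In the final state, ZI has expectation -sqrt(1/2 - sqrt(2)/4)*sqrt(sqrt(2)/4 + 1/2)*sin(5*pi/16)**4 - 2*sqrt(1/2 - sqrt(2)/4)*sqrt(sqrt(2)/4 + 1/2)*sin(5*pi/16)**2*cos(5*pi/16)**2 - sqrt(1/2 - sqrt(2)/4)*sqrt(sqrt(2)/4 + 1/2)*cos(5*pi/16)**4 + sqrt(6)*cos(5*pi/16)**4/4 + sqrt(6)*sin(5*pi/16)**2*cos(5*pi/16)**2/2 + sqrt(6)*sin(5*pi/16)**4/4.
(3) The final state's coefficient on |00> equals -sqrt(6)*sqrt(sqrt(2)/4 + 1/2)*sin(5*pi/16)**2/4 - sqrt(2)*sqrt(sqrt(2)/4 + 1/2)*sin(5*pi/16)**2/4 - sqrt(6)*sqrt(sqrt(2)/4 + 1/2)*cos(5*pi/16)**2/4 - sqrt(2)*sqrt(sqrt(2)/4 + 1/2)*cos(5*pi/16)**2/4 - sqrt(2)*sqrt(1/2 - sqrt(2)/4)*sin(5*pi/16)**2/4 - sqrt(2)*sqrt(1/2 - sqrt(2)/4)*cos(5*pi/16)**2/4 + sqrt(6)*sqrt(1/2 - sqrt(2)/4)*cos(5*pi/16)**2/4 + sqrt(6)*sqrt(1/2 - sqrt(2)/4)*sin(5*pi/16)**2/4.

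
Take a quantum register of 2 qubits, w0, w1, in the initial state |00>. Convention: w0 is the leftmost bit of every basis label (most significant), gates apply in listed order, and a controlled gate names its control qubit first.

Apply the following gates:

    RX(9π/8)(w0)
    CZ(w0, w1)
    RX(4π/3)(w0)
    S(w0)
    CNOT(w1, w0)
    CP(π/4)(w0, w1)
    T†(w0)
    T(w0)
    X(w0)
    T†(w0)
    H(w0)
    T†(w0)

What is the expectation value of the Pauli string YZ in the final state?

In the final state, YZ has expectation -sqrt(3)*cos(7*pi/16)**2/4 + sin(7*pi/16)*cos(7*pi/16)/2 + sqrt(3)*sin(7*pi/16)**2/4 + 3*exp(-I*pi/4)*sin(7*pi/16)**2/8 - I*exp(-I*pi/4)*sin(7*pi/16)**2/8 - sqrt(3)*exp(I*pi/4)*sin(7*pi/16)*cos(7*pi/16)/4 - sqrt(3)*I*exp(-I*pi/4)*sin(7*pi/16)*cos(7*pi/16)/4 - 3*I*exp(-I*pi/4)*cos(7*pi/16)**2/8 + exp(-I*pi/4)*cos(7*pi/16)**2/8 + exp(I*pi/4)*cos(7*pi/16)**2/8 + 3*I*exp(I*pi/4)*cos(7*pi/16)**2/8 - sqrt(3)*exp(-I*pi/4)*sin(7*pi/16)*cos(7*pi/16)/4 + sqrt(3)*I*exp(I*pi/4)*sin(7*pi/16)*cos(7*pi/16)/4 + I*exp(I*pi/4)*sin(7*pi/16)**2/8 + 3*exp(I*pi/4)*sin(7*pi/16)**2/8.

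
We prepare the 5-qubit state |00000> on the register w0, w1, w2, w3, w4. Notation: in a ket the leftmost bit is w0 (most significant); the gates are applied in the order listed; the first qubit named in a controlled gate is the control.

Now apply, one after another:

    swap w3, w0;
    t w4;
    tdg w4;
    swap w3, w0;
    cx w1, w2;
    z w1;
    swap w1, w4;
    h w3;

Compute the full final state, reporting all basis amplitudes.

The final amplitudes are sqrt(2)/2 on |00000>, sqrt(2)/2 on |00010>, and 0 on every other basis state. Key observation: gates 1-4 undo each other exactly, leaving only the rest of the circuit to track.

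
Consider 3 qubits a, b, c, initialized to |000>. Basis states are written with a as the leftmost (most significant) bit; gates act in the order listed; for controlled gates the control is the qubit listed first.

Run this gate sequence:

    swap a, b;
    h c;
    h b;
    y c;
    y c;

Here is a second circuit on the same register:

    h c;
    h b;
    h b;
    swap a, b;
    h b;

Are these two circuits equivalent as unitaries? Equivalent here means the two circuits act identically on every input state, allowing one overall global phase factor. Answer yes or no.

Yes — the two circuits implement the same unitary up to a global phase.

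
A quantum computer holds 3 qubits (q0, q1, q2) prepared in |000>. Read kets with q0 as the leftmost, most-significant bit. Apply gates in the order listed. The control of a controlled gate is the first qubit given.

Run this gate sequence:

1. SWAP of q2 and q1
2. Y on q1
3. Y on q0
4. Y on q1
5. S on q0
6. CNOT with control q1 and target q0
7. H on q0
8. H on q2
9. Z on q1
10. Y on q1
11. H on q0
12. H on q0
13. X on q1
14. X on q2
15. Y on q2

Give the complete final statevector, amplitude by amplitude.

After the circuit, the state carries amplitude -1/2 on |000>, 1/2 on |001>, 0 on |010>, 0 on |011>, 1/2 on |100>, -1/2 on |101>, 0 on |110>, 0 on |111>.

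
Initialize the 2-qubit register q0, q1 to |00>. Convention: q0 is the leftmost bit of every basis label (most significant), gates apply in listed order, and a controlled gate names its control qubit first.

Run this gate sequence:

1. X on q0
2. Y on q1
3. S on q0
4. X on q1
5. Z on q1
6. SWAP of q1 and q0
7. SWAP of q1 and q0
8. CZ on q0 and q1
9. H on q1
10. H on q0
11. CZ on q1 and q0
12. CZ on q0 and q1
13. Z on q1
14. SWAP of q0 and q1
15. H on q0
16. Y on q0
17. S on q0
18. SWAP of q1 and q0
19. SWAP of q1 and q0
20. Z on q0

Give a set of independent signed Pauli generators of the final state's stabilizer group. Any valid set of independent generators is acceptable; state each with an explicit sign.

The final state is stabilized by the group generated by -IX, +ZI; other independent generating sets are equally valid.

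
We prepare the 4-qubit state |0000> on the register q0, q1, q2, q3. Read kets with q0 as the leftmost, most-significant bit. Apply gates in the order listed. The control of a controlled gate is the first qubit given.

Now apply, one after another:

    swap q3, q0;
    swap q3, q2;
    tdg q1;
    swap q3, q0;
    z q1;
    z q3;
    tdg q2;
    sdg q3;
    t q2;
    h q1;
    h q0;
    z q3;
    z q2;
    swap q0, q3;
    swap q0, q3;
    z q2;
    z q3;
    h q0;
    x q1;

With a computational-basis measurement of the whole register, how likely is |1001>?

Outcome |1001> occurs with probability 0.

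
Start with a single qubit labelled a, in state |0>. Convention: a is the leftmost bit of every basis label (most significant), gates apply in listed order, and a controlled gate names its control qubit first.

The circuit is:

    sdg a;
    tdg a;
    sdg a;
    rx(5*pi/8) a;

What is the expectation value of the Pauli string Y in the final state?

The observable Y averages to -sqrt(sqrt(2) + 2)/2.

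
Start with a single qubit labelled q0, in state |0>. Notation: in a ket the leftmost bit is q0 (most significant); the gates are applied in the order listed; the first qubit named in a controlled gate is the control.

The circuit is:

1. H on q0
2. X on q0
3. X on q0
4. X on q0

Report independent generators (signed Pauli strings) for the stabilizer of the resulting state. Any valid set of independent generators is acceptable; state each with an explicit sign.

The final state is stabilized by the group generated by +X; other independent generating sets are equally valid. Key observation: steps 2-3 multiply out to the identity, so the circuit reduces to the remaining gates.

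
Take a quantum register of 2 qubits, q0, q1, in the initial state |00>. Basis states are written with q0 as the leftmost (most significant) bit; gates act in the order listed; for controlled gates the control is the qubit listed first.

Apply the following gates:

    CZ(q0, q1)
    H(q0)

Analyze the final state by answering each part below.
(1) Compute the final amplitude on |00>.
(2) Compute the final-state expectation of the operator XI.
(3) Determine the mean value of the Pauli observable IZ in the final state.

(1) The amplitude on |00> is sqrt(2)/2.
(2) The expectation value of XI is 1.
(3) The observable IZ averages to 1.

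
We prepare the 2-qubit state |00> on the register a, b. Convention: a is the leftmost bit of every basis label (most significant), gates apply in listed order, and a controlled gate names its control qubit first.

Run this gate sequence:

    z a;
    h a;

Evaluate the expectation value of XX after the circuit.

The expectation value of XX is 0.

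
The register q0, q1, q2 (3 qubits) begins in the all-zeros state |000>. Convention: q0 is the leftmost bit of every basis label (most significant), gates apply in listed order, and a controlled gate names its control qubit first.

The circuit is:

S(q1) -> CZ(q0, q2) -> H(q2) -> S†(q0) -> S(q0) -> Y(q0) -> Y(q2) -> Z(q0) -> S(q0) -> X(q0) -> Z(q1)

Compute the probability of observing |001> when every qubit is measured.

The probability of measuring |001> is 1/2.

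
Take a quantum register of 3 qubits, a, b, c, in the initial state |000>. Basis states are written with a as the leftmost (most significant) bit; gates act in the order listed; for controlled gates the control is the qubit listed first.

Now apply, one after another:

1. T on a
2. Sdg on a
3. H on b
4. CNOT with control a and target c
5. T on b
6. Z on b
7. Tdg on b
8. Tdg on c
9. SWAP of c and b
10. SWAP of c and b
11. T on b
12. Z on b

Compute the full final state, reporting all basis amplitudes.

After the circuit, the state carries amplitude sqrt(2)/2 on |000>, sqrt(2)*exp(I*pi/4)/2 on |010>, and 0 on every other basis state. Key observation: the block from step 9 through step 10 cancels to the identity and can be dropped.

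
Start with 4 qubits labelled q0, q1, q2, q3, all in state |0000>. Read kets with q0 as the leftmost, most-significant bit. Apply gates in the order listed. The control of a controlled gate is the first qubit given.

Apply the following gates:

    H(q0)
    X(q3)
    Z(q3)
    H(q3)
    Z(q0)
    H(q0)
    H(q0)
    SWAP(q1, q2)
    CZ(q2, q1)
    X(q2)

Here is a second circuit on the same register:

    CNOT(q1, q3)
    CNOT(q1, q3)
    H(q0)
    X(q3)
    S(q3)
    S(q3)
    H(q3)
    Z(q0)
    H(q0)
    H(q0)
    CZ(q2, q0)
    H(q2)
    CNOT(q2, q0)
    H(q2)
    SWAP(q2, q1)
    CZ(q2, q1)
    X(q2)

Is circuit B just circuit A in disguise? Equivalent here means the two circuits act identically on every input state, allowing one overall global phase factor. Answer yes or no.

No, they are not equivalent — no single phase factor reconciles the two unitaries.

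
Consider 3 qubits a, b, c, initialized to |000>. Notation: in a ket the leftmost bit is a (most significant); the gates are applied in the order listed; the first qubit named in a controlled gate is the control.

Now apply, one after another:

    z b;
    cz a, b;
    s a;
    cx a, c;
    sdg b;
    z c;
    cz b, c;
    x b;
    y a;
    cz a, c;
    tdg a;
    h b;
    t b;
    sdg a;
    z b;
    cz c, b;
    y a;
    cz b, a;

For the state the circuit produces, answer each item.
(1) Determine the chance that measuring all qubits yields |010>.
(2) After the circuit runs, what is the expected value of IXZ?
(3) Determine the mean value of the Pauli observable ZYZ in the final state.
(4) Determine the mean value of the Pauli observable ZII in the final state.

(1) A full measurement returns |010> with probability 1/2.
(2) In the final state, IXZ has expectation sqrt(2)/2.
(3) The observable ZYZ averages to sqrt(2)/2.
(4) The observable ZII averages to 1.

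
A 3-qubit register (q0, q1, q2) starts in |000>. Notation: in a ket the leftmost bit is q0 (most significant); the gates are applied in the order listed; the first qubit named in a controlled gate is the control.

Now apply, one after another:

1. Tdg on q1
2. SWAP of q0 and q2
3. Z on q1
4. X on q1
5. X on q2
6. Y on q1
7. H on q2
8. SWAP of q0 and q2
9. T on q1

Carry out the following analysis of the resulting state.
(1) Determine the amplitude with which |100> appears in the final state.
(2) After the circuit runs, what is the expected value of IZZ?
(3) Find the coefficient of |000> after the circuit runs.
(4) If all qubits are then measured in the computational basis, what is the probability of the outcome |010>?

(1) The final state's coefficient on |100> equals sqrt(2)*I/2.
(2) The observable IZZ averages to 1.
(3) The final state's coefficient on |000> equals -sqrt(2)*I/2.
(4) The probability of measuring |010> is 0.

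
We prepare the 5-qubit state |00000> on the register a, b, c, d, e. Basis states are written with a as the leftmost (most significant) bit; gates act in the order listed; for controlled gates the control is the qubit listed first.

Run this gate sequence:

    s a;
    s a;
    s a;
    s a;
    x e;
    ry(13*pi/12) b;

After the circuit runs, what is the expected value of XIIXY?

In the final state, XIIXY has expectation 0. Key observation: the block from step 1 through step 4 cancels to the identity and can be dropped.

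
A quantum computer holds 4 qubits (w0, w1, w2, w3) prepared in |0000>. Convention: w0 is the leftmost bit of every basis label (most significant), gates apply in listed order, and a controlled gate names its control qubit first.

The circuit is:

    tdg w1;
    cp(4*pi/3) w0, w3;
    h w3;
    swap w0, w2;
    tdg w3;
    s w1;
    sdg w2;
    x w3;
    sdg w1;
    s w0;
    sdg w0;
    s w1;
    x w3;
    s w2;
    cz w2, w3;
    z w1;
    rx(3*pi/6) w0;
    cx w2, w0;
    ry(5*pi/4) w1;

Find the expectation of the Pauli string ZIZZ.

In the final state, ZIZZ has expectation 0. Key observation: the block from step 7 through step 14 cancels to the identity and can be dropped.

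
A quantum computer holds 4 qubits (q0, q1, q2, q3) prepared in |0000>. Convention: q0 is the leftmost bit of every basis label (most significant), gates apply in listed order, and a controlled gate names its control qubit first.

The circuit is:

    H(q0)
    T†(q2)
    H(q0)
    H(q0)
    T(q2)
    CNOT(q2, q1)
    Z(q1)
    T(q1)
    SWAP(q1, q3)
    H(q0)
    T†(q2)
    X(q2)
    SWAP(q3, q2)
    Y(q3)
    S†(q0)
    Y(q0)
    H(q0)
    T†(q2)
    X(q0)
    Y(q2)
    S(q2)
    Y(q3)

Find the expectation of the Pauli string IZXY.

In the final state, IZXY has expectation 0.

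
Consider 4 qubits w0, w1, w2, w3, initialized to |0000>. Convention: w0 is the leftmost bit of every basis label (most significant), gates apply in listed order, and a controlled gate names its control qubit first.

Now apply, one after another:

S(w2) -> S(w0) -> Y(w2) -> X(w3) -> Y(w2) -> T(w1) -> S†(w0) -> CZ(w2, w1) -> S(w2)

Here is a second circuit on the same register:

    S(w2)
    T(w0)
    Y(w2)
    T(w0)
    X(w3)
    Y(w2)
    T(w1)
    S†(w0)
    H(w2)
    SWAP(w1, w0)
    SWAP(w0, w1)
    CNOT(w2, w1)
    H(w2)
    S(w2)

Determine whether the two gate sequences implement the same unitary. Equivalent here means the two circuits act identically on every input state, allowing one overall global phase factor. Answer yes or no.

No, they are not equivalent — no single phase factor reconciles the two unitaries.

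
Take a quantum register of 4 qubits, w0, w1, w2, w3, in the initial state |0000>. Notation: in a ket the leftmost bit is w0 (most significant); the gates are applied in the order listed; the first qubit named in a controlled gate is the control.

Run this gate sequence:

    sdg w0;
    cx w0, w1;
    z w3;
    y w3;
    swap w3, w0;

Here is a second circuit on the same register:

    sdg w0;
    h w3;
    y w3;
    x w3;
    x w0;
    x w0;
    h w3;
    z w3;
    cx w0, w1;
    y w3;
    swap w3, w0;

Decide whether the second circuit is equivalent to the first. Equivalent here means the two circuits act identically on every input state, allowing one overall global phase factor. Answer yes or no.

No: there is an input state on which the two circuits produce genuinely different outputs (not merely differing by a phase).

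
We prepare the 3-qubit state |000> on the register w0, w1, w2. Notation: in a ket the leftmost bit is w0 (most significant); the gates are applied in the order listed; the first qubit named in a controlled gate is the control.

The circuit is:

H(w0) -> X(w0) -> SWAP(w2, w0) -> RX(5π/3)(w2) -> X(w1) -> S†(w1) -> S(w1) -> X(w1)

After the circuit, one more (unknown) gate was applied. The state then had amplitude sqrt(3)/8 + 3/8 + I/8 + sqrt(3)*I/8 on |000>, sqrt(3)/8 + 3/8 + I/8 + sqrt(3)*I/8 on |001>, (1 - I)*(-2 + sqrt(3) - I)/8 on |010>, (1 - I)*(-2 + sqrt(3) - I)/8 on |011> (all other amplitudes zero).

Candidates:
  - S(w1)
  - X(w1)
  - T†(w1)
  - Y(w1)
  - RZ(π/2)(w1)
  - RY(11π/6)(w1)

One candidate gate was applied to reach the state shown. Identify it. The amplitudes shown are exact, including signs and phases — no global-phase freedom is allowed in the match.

The unique candidate consistent with the amplitudes is RY(11π/6)(w1). Key observation: the block from step 5 through step 8 cancels to the identity and can be dropped.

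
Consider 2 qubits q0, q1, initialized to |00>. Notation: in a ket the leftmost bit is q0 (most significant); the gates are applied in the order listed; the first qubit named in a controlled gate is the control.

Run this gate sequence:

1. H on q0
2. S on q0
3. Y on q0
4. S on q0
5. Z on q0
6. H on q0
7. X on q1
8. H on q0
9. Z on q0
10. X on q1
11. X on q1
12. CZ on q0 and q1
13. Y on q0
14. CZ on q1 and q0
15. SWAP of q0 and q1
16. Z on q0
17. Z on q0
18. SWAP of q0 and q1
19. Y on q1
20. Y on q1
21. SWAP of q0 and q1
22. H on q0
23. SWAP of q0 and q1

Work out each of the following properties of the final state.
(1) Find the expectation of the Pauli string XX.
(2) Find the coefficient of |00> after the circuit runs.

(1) The expectation value of XX is -1.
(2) |00> carries amplitude -I/2 in the final state.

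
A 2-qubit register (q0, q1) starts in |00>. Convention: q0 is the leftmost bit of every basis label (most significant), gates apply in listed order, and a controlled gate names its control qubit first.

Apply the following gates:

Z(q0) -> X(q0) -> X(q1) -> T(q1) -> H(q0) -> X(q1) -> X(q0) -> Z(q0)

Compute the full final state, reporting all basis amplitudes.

The final amplitudes are -sqrt(2)*exp(I*pi/4)/2 on |00>, 0 on |01>, -sqrt(2)*exp(I*pi/4)/2 on |10>, 0 on |11>.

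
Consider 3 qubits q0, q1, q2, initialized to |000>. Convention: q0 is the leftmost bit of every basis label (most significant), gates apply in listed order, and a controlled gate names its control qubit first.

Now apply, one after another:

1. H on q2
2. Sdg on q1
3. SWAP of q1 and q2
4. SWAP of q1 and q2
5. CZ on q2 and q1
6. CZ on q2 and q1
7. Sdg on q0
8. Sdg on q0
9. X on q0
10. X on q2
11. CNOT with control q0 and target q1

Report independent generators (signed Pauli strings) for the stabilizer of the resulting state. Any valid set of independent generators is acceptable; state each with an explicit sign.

One valid set of independent stabilizer generators is +IIX, -ZII, -IZI (any independent generating set of the same group is equally correct). Key observation: steps 3-4 multiply out to the identity, so the circuit reduces to the remaining gates.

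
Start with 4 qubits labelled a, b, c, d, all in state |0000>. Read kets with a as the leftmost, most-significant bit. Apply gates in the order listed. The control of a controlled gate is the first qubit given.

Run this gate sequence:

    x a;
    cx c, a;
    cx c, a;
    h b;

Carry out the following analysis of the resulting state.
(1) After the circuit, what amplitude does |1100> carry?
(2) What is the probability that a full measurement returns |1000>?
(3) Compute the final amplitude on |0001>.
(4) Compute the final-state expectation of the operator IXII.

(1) |1100> carries amplitude sqrt(2)/2 in the final state. Key observation: gates 2-3 undo each other exactly, leaving only the rest of the circuit to track.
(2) A full measurement returns |1000> with probability 1/2.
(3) The amplitude on |0001> is 0.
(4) In the final state, IXII has expectation 1.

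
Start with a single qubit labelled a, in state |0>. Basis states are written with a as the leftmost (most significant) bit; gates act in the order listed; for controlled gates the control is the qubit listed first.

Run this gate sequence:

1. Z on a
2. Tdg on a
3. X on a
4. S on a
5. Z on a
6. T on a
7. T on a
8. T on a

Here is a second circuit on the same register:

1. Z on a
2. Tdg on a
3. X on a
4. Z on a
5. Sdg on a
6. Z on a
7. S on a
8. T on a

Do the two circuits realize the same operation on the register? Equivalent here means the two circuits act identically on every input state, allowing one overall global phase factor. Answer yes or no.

Yes, they are equivalent — the unitaries differ by at most a global phase.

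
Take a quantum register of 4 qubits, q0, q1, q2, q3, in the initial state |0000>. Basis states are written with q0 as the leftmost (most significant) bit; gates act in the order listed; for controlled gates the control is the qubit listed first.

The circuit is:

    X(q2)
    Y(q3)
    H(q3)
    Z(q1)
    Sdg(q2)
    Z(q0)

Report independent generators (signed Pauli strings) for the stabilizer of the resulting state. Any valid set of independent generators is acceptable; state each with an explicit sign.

The stabilizer group can be generated by -IIIX, +ZIII, +IZII, -IIZI, among other valid generating sets.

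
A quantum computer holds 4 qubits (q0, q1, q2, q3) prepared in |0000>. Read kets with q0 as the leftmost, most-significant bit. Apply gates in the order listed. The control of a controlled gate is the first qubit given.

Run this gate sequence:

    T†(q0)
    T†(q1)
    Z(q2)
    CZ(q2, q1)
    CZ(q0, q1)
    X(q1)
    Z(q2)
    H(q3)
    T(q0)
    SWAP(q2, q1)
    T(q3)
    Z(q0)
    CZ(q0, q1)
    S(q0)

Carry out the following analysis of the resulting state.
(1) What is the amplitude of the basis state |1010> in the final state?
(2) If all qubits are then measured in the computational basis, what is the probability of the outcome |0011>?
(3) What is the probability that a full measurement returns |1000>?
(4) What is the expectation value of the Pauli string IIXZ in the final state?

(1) The final state's coefficient on |1010> equals 0.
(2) Outcome |0011> occurs with probability 1/2.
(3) Outcome |1000> occurs with probability 0.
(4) In the final state, IIXZ has expectation 0.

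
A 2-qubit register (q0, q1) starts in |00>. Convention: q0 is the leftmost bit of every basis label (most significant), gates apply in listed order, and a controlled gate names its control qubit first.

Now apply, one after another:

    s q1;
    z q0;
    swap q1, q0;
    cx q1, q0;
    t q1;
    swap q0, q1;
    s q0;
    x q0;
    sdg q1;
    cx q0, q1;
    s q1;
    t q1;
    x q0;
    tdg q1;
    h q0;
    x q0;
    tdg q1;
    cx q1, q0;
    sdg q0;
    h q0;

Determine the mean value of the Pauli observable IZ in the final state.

The expectation value of IZ is -1.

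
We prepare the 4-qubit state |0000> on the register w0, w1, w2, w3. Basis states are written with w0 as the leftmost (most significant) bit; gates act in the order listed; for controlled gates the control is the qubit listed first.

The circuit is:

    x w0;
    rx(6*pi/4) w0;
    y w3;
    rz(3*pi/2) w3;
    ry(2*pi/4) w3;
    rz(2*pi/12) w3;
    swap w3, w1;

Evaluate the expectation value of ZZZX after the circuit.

In the final state, ZZZX has expectation 0.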